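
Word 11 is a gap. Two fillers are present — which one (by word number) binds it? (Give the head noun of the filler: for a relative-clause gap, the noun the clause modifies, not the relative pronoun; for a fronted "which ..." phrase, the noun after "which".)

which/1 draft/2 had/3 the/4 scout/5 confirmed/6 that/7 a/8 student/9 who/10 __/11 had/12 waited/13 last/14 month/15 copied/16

The marked gap is inside the relative clause, the subject of "waited".
Its filler is the head noun "student" (via "who"), at word 9.
(The other dependency links word 2 to a gap after word 16.)

9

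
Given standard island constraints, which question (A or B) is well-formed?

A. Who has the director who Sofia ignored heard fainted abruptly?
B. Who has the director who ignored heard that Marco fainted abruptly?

A

In B, the wh-phrase is extracted from inside a complex-NP island (relative clause) (introduced by "who"), which blocks movement.
In A, the extraction path crosses only that-complement boundaries, which are transparent.
So A is grammatical.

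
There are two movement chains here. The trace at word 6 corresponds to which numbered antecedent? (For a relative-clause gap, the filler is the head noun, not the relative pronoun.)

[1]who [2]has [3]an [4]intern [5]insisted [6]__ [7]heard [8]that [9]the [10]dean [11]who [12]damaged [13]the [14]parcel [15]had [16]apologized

1

The marked gap is the subject of "heard".
Its filler is the fronted wh-phrase "who", at word 1.
(The other dependency links word 10 to a gap after word 11.)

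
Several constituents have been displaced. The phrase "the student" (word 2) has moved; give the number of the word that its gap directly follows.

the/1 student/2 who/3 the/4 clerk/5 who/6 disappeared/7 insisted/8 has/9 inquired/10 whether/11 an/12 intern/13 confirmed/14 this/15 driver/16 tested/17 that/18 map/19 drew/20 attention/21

The displaced element is "the student" (word 2).
It is linked across 1 clause boundary (Ø).
It functions as the subject of "inquired", so the gap sits immediately after word 8 ("insisted").
Base order: The clerk who disappeared insisted the student has inquired whether an intern confirmed this driver tested that map.

8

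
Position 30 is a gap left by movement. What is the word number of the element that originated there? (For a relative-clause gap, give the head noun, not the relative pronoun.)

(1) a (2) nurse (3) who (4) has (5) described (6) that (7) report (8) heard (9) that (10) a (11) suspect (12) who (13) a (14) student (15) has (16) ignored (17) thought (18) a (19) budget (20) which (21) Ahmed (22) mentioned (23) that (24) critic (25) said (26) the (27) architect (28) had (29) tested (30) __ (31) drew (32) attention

19

The gap at 30 is the object of "tested", inside a relative clause.
The relative pronoun is "which" (word 20); it is bound by the head noun immediately before it.
Its filler is the head noun "budget", at word 19.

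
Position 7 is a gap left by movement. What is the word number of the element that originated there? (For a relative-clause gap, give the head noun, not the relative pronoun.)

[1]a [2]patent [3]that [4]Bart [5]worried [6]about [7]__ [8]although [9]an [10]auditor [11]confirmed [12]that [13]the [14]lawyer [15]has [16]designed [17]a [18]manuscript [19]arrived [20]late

2

The gap at 7 is the prepositional object of "worried", inside a relative clause.
The relative pronoun is "that" (word 3); it is bound by the head noun immediately before it.
Its filler is the head noun "patent", at word 2.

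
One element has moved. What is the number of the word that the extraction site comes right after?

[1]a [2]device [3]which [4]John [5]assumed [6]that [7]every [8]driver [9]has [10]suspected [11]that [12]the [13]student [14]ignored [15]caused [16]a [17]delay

The displaced element is "a device" (word 2).
It is linked across 2 clause boundaries (that → that).
It functions as the direct object of "ignored", so the gap sits immediately after word 14 ("ignored").
Base order: John assumed that every driver has suspected that the student ignored a device.

14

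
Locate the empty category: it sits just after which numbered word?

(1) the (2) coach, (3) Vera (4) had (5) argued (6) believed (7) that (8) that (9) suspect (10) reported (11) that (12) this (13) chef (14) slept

5

The displaced element is "the coach" (word 2).
It is linked across 1 clause boundary (Ø).
It functions as the subject of "believed", so the gap sits immediately after word 5 ("argued").
Base order: Vera had argued the coach believed that that suspect reported that this chef slept.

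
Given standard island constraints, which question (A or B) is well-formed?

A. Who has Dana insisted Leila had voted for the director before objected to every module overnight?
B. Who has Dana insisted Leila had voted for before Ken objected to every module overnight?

B

In A, the wh-phrase is extracted from inside an adjunct island (introduced by "before"), which blocks movement.
In B, the extraction path crosses only that-complement boundaries, which are transparent.
So B is grammatical.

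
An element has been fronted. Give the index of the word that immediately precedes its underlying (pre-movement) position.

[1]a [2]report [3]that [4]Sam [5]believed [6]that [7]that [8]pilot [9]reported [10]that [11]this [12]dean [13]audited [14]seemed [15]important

The displaced element is "a report" (word 2).
It is linked across 2 clause boundaries (that → that).
It functions as the direct object of "audited", so the gap sits immediately after word 13 ("audited").
Base order: Sam believed that that pilot reported that this dean audited a report.

13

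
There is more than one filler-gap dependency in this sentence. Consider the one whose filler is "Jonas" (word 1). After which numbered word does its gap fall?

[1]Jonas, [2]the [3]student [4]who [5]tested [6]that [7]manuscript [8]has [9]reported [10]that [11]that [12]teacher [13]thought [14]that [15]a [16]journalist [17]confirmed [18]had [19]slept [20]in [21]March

The displaced element is "Jonas" (word 1).
It is linked across 3 clause boundaries (that → that → Ø).
It functions as the subject of "slept", so the gap sits immediately after word 17 ("confirmed").
Base order: The student who tested that manuscript has reported that that teacher thought that a journalist confirmed Jonas had slept in March.

17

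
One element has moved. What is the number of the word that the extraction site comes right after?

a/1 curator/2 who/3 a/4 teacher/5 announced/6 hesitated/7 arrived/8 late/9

The displaced element is "a curator" (word 2).
It is linked across 1 clause boundary (Ø).
It functions as the subject of "hesitated", so the gap sits immediately after word 6 ("announced").
Base order: A teacher announced that a curator hesitated.

6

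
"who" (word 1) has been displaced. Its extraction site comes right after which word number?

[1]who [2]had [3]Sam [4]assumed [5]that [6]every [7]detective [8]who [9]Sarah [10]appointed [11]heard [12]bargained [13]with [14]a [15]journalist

11

The displaced element is "who" (word 1).
It is linked across 2 clause boundaries (that → Ø).
It functions as the subject of "bargained", so the gap sits immediately after word 11 ("heard").
Base order: Sam had assumed that every detective who Sarah appointed heard that who bargained with a journalist.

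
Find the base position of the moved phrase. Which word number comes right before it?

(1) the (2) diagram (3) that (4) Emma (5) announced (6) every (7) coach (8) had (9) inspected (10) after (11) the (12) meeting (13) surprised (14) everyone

The displaced element is "the diagram" (word 2).
It is linked across 1 clause boundary (Ø).
It functions as the direct object of "inspected", so the gap sits immediately after word 9 ("inspected").
Base order: Emma announced every coach had inspected the diagram after the meeting.

9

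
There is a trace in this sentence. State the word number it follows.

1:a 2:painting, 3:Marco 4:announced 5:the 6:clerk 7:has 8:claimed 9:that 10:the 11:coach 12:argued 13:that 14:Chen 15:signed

The displaced element is "a painting" (word 2).
It is linked across 3 clause boundaries (Ø → that → that).
It functions as the direct object of "signed", so the gap sits immediately after word 15 ("signed").
Base order: Marco announced the clerk has claimed that the coach argued that Chen signed a painting.

15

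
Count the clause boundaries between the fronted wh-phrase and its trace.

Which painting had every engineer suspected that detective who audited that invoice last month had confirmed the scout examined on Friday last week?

2

"which painting" is extracted from the object of "examined".
Boundaries crossed, outermost first: [Ø], [Ø] — 2 in total.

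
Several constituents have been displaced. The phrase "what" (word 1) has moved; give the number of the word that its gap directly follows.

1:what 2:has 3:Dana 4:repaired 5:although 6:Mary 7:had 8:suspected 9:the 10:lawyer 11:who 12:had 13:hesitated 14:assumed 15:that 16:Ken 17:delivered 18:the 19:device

The displaced element is "what" (word 1).
It functions as the direct object of "repaired", so the gap sits immediately after word 4 ("repaired").
Base order: Dana has repaired what although Mary had suspected the lawyer who had hesitated assumed that Ken delivered the device.

4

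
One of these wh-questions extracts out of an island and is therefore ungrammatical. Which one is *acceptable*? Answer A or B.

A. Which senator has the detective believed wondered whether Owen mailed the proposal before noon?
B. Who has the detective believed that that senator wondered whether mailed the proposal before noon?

A

In B, the wh-phrase is extracted from inside a wh-island (introduced by "whether"), which blocks movement.
In A, the extraction path crosses only that-complement boundaries, which are transparent.
So A is grammatical.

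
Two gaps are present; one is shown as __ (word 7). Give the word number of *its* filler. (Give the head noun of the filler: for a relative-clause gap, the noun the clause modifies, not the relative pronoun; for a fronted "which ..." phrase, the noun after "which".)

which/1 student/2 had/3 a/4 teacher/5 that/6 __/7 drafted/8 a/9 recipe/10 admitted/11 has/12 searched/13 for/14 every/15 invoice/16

The marked gap is inside the relative clause, the subject of "drafted".
Its filler is the head noun "teacher" (via "that"), at word 5.
(The other dependency links word 2 to a gap after word 11.)

5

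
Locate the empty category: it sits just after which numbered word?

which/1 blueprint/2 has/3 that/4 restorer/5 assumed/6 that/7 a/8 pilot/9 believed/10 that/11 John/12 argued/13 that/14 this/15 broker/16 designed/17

The displaced element is "which blueprint" (word 2).
It is linked across 3 clause boundaries (that → that → that).
It functions as the direct object of "designed", so the gap sits immediately after word 17 ("designed").
Base order: That restorer has assumed that a pilot believed that John argued that this broker designed which blueprint.

17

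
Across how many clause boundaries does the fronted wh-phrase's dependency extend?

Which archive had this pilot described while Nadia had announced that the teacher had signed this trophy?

"which archive" originates inside the matrix clause — no clause boundary is crossed.

0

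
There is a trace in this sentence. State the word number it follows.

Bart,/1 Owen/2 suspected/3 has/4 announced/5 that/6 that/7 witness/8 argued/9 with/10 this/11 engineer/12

The displaced element is "Bart" (word 1).
It is linked across 1 clause boundary (Ø).
It functions as the subject of "announced", so the gap sits immediately after word 3 ("suspected").
Base order: Owen suspected Bart has announced that that witness argued with this engineer.

3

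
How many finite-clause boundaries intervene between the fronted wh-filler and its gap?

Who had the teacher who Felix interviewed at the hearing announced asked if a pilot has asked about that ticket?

1

"who" is extracted from the subject of "asked".
Boundaries crossed, outermost first: [Ø] — 1 in total.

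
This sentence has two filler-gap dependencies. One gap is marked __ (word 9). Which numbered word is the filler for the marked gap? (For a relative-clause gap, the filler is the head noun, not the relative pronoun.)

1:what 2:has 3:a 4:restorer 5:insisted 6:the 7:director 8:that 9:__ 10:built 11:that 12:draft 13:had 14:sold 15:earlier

The marked gap is inside the relative clause, the subject of "built".
Its filler is the head noun "director" (via "that"), at word 7.
(The other dependency links word 1 to a gap after word 14.)

7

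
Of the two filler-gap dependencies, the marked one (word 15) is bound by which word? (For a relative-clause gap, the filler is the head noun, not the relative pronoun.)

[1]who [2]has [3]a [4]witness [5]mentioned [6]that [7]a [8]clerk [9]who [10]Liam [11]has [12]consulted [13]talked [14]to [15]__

The marked gap is the object of the preposition "to" of "talked".
Its filler is the fronted wh-phrase "who", at word 1.
(The other dependency links word 8 to a gap after word 12.)

1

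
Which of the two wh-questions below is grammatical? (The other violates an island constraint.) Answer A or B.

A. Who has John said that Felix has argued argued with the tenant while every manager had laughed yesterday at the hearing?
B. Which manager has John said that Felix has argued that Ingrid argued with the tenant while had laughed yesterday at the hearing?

A

In B, the wh-phrase is extracted from inside an adjunct island (introduced by "while"), which blocks movement.
In A, the extraction path crosses only that-complement boundaries, which are transparent.
So A is grammatical.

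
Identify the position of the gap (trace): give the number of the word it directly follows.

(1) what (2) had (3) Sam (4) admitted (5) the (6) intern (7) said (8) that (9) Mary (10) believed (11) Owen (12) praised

12

The displaced element is "what" (word 1).
It is linked across 3 clause boundaries (Ø → that → Ø).
It functions as the direct object of "praised", so the gap sits immediately after word 12 ("praised").
Base order: Sam had admitted the intern said that Mary believed Owen praised what.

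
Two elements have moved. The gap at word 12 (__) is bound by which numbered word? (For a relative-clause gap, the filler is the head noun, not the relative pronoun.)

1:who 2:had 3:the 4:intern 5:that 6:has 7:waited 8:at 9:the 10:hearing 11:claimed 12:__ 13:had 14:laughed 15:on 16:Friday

1

The marked gap is the subject of "laughed".
Its filler is the fronted wh-phrase "who", at word 1.
(The other dependency links word 4 to a gap after word 5.)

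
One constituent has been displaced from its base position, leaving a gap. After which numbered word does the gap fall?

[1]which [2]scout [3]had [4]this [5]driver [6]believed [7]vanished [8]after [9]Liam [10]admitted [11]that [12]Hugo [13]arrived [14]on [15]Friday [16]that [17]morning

6

The displaced element is "which scout" (word 2).
It is linked across 1 clause boundary (Ø).
It functions as the subject of "vanished", so the gap sits immediately after word 6 ("believed").
Base order: This driver had believed which scout vanished after Liam admitted that Hugo arrived on Friday that morning.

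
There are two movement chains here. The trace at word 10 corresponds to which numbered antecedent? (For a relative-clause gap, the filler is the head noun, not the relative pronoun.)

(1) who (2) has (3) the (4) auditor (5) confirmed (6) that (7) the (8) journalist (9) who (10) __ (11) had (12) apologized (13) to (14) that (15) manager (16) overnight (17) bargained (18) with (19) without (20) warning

8

The marked gap is inside the relative clause, the subject of "apologized".
Its filler is the head noun "journalist" (via "who"), at word 8.
(The other dependency links word 1 to a gap after word 18.)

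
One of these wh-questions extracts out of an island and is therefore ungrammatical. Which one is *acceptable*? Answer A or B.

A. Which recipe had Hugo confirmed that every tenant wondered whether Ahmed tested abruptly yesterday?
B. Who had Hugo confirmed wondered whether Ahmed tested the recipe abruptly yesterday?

B

In A, the wh-phrase is extracted from inside a wh-island (introduced by "whether"), which blocks movement.
In B, the extraction path crosses only that-complement boundaries, which are transparent.
So B is grammatical.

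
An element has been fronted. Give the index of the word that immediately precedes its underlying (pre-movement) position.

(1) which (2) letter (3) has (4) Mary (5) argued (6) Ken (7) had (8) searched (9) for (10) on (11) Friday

9

The displaced element is "which letter" (word 2).
It is linked across 1 clause boundary (Ø).
It functions as the object of the preposition "for" of "searched", so the gap sits immediately after word 9 ("for").
Base order: Mary has argued Ken had searched for which letter on Friday.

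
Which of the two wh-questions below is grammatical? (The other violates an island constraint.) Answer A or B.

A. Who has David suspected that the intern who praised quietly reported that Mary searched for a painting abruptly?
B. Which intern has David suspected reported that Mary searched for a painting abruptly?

In A, the wh-phrase is extracted from inside a complex-NP island (relative clause) (introduced by "who"), which blocks movement.
In B, the extraction path crosses only that-complement boundaries, which are transparent.
So B is grammatical.

B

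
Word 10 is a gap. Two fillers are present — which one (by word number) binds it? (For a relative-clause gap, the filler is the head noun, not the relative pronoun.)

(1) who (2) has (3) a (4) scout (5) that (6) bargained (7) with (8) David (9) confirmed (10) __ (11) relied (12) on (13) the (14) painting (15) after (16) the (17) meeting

The marked gap is the subject of "relied".
Its filler is the fronted wh-phrase "who", at word 1.
(The other dependency links word 4 to a gap after word 5.)

1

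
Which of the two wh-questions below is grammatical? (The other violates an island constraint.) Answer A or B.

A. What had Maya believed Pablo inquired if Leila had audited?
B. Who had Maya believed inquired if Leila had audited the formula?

In A, the wh-phrase is extracted from inside a wh-island (introduced by "if"), which blocks movement.
In B, the extraction path crosses only that-complement boundaries, which are transparent.
So B is grammatical.

B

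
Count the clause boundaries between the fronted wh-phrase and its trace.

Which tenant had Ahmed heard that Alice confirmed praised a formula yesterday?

"which tenant" is extracted from the subject of "praised".
Boundaries crossed, outermost first: [that], [Ø] — 2 in total.

2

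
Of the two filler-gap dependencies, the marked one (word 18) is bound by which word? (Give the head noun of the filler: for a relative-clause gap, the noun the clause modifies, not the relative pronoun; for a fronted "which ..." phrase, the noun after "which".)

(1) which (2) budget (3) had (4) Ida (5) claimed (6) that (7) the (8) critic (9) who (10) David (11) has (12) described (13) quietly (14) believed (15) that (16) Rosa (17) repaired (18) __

The marked gap is the direct object of "repaired".
Its filler is the fronted wh-phrase "which budget", at word 2.
(The other dependency links word 8 to a gap after word 12.)

2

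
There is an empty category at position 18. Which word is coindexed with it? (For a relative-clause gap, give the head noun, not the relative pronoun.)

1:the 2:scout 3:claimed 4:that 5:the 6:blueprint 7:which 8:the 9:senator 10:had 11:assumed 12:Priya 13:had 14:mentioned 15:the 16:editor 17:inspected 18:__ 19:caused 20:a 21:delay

The gap at 18 is the object of "inspected", inside a relative clause.
The relative pronoun is "which" (word 7); it is bound by the head noun immediately before it.
Its filler is the head noun "blueprint", at word 6.

6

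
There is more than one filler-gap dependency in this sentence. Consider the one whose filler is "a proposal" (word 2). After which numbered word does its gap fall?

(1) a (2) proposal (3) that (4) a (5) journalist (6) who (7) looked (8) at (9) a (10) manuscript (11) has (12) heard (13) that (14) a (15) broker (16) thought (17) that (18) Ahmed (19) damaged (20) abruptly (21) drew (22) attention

The displaced element is "a proposal" (word 2).
It is linked across 2 clause boundaries (that → that).
It functions as the direct object of "damaged", so the gap sits immediately after word 19 ("damaged").
Base order: A journalist who looked at a manuscript has heard that a broker thought that Ahmed damaged a proposal abruptly.

19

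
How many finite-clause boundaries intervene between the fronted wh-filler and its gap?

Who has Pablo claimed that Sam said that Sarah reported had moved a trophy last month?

3

"who" is extracted from the subject of "moved".
Boundaries crossed, outermost first: [that], [that], [Ø] — 3 in total.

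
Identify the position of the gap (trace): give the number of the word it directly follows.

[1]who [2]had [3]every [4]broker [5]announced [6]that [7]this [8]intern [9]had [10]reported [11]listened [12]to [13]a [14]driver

The displaced element is "who" (word 1).
It is linked across 2 clause boundaries (that → Ø).
It functions as the subject of "listened", so the gap sits immediately after word 10 ("reported").
Base order: Every broker had announced that this intern had reported that who listened to a driver.

10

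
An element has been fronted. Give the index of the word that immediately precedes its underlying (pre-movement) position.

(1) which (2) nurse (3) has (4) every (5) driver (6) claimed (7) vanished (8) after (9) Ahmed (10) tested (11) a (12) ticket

6

The displaced element is "which nurse" (word 2).
It is linked across 1 clause boundary (Ø).
It functions as the subject of "vanished", so the gap sits immediately after word 6 ("claimed").
Base order: Every driver has claimed which nurse vanished after Ahmed tested a ticket.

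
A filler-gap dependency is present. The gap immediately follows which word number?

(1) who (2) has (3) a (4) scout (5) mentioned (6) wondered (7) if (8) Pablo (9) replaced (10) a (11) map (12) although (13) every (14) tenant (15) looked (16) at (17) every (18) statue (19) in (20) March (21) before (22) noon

The displaced element is "who" (word 1).
It is linked across 1 clause boundary (Ø).
It functions as the subject of "wondered", so the gap sits immediately after word 5 ("mentioned").
Base order: A scout has mentioned that who wondered if Pablo replaced a map although every tenant looked at every statue in March before noon.

5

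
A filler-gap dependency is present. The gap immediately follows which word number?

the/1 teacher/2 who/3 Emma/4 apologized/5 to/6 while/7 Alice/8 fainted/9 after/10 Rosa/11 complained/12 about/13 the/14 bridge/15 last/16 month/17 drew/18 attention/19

The displaced element is "the teacher" (word 2).
It functions as the object of the preposition "to" of "apologized", so the gap sits immediately after word 6 ("to").
Base order: Emma apologized to the teacher while Alice fainted after Rosa complained about the bridge last month.

6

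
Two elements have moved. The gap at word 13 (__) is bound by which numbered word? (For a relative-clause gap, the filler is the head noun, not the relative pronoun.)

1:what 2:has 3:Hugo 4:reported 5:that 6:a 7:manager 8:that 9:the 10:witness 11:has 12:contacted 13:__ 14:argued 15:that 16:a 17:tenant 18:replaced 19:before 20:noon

The marked gap is inside the relative clause, the direct object of "contacted".
Its filler is the head noun "manager" (via "that"), at word 7.
(The other dependency links word 1 to a gap after word 18.)

7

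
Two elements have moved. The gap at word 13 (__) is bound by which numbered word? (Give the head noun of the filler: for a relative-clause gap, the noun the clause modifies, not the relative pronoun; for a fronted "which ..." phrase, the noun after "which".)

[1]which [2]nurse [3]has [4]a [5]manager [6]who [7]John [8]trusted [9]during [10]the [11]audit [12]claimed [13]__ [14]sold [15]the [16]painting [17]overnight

The marked gap is the subject of "sold".
Its filler is the fronted wh-phrase "which nurse", at word 2.
(The other dependency links word 5 to a gap after word 8.)

2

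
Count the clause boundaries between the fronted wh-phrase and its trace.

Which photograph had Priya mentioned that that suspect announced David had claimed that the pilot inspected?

3

"which photograph" is extracted from the object of "inspected".
Boundaries crossed, outermost first: [that], [Ø], [that] — 3 in total.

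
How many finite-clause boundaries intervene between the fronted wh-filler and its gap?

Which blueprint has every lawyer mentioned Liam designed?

1

"which blueprint" is extracted from the object of "designed".
Boundaries crossed, outermost first: [Ø] — 1 in total.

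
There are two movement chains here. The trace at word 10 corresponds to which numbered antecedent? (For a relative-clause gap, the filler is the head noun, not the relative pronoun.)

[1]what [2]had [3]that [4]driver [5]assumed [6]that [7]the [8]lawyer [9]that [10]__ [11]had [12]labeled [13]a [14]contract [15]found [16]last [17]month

8

The marked gap is inside the relative clause, the subject of "labeled".
Its filler is the head noun "lawyer" (via "that"), at word 8.
(The other dependency links word 1 to a gap after word 15.)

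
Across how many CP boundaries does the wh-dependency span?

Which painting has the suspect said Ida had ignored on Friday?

1

"which painting" is extracted from the object of "ignored".
Boundaries crossed, outermost first: [Ø] — 1 in total.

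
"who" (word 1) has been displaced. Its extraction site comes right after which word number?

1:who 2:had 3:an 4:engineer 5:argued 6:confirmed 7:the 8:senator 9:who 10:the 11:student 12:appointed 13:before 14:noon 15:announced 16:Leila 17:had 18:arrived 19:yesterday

5

The displaced element is "who" (word 1).
It is linked across 1 clause boundary (Ø).
It functions as the subject of "confirmed", so the gap sits immediately after word 5 ("argued").
Base order: An engineer had argued who confirmed the senator who the student appointed before noon announced Leila had arrived yesterday.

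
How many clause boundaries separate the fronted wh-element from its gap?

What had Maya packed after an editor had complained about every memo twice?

"what" originates inside the matrix clause — no clause boundary is crossed.

0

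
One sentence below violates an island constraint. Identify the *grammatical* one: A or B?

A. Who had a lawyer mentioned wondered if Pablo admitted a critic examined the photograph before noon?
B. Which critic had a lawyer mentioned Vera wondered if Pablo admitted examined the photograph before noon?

A

In B, the wh-phrase is extracted from inside a wh-island (introduced by "if"), which blocks movement.
In A, the extraction path crosses only that-complement boundaries, which are transparent.
So A is grammatical.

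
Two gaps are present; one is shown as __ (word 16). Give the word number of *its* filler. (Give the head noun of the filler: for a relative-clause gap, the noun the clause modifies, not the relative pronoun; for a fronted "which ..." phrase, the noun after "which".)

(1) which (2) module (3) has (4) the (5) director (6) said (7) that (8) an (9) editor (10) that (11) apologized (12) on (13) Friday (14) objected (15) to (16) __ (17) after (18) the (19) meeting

The marked gap is the object of the preposition "to" of "objected".
Its filler is the fronted wh-phrase "which module", at word 2.
(The other dependency links word 9 to a gap after word 10.)

2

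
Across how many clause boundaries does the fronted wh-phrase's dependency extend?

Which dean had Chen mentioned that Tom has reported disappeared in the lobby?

"which dean" is extracted from the subject of "disappeared".
Boundaries crossed, outermost first: [that], [Ø] — 2 in total.

2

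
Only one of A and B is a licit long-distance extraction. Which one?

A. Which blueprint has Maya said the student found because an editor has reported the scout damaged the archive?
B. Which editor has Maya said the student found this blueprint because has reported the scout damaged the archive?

A

In B, the wh-phrase is extracted from inside an adjunct island (introduced by "because"), which blocks movement.
In A, the extraction path crosses only that-complement boundaries, which are transparent.
So A is grammatical.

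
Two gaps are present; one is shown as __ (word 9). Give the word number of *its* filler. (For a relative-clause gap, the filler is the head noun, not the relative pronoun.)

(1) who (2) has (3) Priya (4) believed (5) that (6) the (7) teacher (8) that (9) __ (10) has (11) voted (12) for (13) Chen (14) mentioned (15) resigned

The marked gap is inside the relative clause, the subject of "voted".
Its filler is the head noun "teacher" (via "that"), at word 7.
(The other dependency links word 1 to a gap after word 14.)

7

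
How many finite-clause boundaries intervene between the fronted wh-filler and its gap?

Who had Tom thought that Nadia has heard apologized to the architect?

"who" is extracted from the subject of "apologized".
Boundaries crossed, outermost first: [that], [Ø] — 2 in total.

2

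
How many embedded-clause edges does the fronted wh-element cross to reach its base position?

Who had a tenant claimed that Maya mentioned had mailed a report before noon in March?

2

"who" is extracted from the subject of "mailed".
Boundaries crossed, outermost first: [that], [Ø] — 2 in total.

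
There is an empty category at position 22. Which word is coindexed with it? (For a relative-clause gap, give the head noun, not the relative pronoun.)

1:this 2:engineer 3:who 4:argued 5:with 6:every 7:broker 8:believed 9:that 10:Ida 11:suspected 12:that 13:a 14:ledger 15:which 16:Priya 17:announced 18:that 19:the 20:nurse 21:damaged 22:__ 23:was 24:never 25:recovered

14

The gap at 22 is the object of "damaged", inside a relative clause.
The relative pronoun is "which" (word 15); it is bound by the head noun immediately before it.
Its filler is the head noun "ledger", at word 14.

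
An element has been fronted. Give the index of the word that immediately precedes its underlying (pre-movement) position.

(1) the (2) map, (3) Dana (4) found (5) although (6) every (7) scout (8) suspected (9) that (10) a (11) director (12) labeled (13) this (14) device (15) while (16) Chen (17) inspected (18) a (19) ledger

The displaced element is "the map" (word 2).
It functions as the direct object of "found", so the gap sits immediately after word 4 ("found").
Base order: Dana found the map although every scout suspected that a director labeled this device while Chen inspected a ledger.

4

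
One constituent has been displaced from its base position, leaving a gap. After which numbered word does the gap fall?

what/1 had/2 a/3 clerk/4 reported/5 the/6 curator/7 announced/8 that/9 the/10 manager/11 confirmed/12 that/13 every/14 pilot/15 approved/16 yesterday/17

The displaced element is "what" (word 1).
It is linked across 3 clause boundaries (Ø → that → that).
It functions as the direct object of "approved", so the gap sits immediately after word 16 ("approved").
Base order: A clerk had reported the curator announced that the manager confirmed that every pilot approved what yesterday.

16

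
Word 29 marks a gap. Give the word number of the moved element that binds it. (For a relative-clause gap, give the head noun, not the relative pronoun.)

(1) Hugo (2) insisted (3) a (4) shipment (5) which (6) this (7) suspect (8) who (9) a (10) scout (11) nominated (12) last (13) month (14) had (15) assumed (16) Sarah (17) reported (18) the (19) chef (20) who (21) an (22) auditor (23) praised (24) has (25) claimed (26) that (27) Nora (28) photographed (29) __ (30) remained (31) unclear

The gap at 29 is the object of "photographed", inside a relative clause.
The relative pronoun is "which" (word 5); it is bound by the head noun immediately before it.
Its filler is the head noun "shipment", at word 4.

4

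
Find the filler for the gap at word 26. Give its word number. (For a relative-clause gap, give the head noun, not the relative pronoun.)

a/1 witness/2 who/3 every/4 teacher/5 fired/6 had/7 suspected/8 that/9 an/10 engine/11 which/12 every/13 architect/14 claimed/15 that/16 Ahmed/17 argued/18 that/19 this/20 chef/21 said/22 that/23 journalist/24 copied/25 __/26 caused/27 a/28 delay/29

The gap at 26 is the object of "copied", inside a relative clause.
The relative pronoun is "which" (word 12); it is bound by the head noun immediately before it.
Its filler is the head noun "engine", at word 11.

11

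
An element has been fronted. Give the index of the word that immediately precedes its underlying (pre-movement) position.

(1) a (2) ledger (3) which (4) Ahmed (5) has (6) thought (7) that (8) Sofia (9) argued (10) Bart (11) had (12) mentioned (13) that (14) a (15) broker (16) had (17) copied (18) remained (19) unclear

The displaced element is "a ledger" (word 2).
It is linked across 3 clause boundaries (that → Ø → that).
It functions as the direct object of "copied", so the gap sits immediately after word 17 ("copied").
Base order: Ahmed has thought that Sofia argued Bart had mentioned that a broker had copied a ledger.

17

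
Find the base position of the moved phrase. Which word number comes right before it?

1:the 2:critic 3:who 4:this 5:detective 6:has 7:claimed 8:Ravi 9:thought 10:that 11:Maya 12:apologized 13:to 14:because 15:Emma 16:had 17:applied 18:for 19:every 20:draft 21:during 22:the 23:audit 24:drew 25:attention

The displaced element is "the critic" (word 2).
It is linked across 2 clause boundaries (Ø → that).
It functions as the object of the preposition "to" of "apologized", so the gap sits immediately after word 13 ("to").
Base order: This detective has claimed Ravi thought that Maya apologized to the critic because Emma had applied for every draft during the audit.

13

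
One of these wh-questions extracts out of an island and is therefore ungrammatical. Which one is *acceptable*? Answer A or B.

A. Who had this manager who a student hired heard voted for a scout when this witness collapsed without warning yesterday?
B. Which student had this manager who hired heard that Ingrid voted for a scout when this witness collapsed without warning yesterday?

A

In B, the wh-phrase is extracted from inside a complex-NP island (relative clause) (introduced by "who"), which blocks movement.
In A, the extraction path crosses only that-complement boundaries, which are transparent.
So A is grammatical.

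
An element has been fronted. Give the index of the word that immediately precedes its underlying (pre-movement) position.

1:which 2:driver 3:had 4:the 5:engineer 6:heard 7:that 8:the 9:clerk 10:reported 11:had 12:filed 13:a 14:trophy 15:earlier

10

The displaced element is "which driver" (word 2).
It is linked across 2 clause boundaries (that → Ø).
It functions as the subject of "filed", so the gap sits immediately after word 10 ("reported").
Base order: The engineer had heard that the clerk reported that which driver had filed a trophy earlier.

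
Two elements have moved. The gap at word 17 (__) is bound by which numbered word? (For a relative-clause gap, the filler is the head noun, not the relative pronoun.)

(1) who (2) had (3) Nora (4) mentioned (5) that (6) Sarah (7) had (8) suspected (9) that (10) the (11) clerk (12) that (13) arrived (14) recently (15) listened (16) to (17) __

1

The marked gap is the object of the preposition "to" of "listened".
Its filler is the fronted wh-phrase "who", at word 1.
(The other dependency links word 11 to a gap after word 12.)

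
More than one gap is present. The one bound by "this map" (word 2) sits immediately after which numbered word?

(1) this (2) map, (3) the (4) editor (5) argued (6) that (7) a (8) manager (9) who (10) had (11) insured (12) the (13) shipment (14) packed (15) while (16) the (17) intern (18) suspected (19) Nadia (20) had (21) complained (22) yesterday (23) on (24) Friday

14

The displaced element is "this map" (word 2).
It is linked across 1 clause boundary (that).
It functions as the direct object of "packed", so the gap sits immediately after word 14 ("packed").
Base order: The editor argued that a manager who had insured the shipment packed this map while the intern suspected Nadia had complained yesterday on Friday.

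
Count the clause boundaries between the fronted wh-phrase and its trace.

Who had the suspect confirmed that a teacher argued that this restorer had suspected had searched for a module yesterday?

"who" is extracted from the subject of "searched".
Boundaries crossed, outermost first: [that], [that], [Ø] — 3 in total.

3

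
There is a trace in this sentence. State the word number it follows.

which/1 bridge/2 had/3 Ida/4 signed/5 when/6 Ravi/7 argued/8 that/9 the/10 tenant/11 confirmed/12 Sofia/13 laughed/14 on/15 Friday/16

The displaced element is "which bridge" (word 2).
It functions as the direct object of "signed", so the gap sits immediately after word 5 ("signed").
Base order: Ida had signed which bridge when Ravi argued that the tenant confirmed Sofia laughed on Friday.

5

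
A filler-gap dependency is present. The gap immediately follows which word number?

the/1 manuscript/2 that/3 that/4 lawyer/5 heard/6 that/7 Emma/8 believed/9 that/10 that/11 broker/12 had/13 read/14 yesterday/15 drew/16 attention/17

14

The displaced element is "the manuscript" (word 2).
It is linked across 2 clause boundaries (that → that).
It functions as the direct object of "read", so the gap sits immediately after word 14 ("read").
Base order: That lawyer heard that Emma believed that that broker had read the manuscript yesterday.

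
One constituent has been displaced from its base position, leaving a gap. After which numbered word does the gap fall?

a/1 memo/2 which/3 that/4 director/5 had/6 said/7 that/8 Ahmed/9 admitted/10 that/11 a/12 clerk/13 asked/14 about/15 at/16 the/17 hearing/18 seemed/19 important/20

15

The displaced element is "a memo" (word 2).
It is linked across 2 clause boundaries (that → that).
It functions as the object of the preposition "about" of "asked", so the gap sits immediately after word 15 ("about").
Base order: That director had said that Ahmed admitted that a clerk asked about a memo at the hearing.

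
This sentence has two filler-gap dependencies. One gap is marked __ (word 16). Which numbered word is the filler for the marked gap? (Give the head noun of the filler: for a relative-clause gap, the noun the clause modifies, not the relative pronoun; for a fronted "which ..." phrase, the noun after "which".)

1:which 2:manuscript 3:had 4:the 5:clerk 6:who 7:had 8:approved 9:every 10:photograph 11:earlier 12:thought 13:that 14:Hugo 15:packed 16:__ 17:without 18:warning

The marked gap is the direct object of "packed".
Its filler is the fronted wh-phrase "which manuscript", at word 2.
(The other dependency links word 5 to a gap after word 6.)

2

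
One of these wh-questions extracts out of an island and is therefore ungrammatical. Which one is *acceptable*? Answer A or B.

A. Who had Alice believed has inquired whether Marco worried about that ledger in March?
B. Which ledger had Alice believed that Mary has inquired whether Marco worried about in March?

A

In B, the wh-phrase is extracted from inside a wh-island (introduced by "whether"), which blocks movement.
In A, the extraction path crosses only that-complement boundaries, which are transparent.
So A is grammatical.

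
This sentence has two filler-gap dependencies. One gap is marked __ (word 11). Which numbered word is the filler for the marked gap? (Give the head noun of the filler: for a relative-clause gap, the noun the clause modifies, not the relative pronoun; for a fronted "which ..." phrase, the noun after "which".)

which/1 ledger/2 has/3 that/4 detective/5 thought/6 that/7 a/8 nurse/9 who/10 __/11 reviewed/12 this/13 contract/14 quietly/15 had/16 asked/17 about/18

9

The marked gap is inside the relative clause, the subject of "reviewed".
Its filler is the head noun "nurse" (via "who"), at word 9.
(The other dependency links word 2 to a gap after word 18.)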